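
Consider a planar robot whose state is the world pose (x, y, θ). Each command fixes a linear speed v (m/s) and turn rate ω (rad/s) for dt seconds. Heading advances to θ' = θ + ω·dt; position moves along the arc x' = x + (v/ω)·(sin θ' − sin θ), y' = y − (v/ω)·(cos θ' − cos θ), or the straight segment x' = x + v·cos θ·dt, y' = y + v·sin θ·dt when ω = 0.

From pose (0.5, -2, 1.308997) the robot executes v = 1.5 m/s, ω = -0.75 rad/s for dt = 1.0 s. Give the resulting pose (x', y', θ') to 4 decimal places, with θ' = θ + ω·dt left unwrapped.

(1.3712, -0.8221, 0.5590)

θ' = 1.3090 + -0.75·1.0 = 0.5590
R = v/ω = 1.5/-0.75 = -2.0000
x' = 0.5 + -2.0000·(sin 0.5590 − sin 1.3090) = 1.3712
y' = -2 − -2.0000·(cos 0.5590 − cos 1.3090) = -0.8221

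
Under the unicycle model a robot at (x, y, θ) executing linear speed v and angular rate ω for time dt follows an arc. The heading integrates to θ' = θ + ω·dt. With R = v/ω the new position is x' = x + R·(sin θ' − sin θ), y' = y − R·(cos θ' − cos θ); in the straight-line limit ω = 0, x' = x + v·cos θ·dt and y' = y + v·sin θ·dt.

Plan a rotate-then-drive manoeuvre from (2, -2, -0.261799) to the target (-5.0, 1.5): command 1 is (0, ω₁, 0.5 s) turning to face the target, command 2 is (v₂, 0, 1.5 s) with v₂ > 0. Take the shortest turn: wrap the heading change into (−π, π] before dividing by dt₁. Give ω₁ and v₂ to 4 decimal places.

ω₁ = 5.8795, v₂ = 5.2175

heading to target = atan2(1.5−-2, -5−2) = 2.6779
Δθ = wrap(2.6779 − -0.2618) = 2.9397; ω₁ = Δθ/dt₁ = 5.8795
distance = √((-5−2)² + (1.5−-2)²) = 7.8262; v₂ = distance/dt₂ = 5.2175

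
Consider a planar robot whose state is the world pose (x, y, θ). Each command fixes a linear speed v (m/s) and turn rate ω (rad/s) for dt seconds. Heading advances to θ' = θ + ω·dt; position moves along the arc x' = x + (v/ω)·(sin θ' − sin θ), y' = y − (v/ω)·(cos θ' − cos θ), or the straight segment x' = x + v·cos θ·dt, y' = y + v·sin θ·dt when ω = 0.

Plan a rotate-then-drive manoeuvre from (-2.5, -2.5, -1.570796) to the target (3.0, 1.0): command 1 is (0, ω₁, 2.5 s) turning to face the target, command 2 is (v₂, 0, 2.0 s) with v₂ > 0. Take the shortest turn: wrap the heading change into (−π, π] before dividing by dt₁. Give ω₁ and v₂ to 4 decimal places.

ω₁ = 0.8550, v₂ = 3.2596

heading to target = atan2(1−-2.5, 3−-2.5) = 0.5667
Δθ = wrap(0.5667 − -1.5708) = 2.1375; ω₁ = Δθ/dt₁ = 0.8550
distance = √((3−-2.5)² + (1−-2.5)²) = 6.5192; v₂ = distance/dt₂ = 3.2596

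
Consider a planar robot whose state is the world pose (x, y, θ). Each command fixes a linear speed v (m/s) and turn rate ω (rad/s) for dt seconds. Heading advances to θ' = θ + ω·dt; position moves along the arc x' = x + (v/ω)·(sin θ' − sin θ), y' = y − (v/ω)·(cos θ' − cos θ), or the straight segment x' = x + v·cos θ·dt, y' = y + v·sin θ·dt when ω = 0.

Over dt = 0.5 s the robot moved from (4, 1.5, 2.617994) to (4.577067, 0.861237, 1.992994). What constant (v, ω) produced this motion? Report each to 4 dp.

Δθ = 1.992994 − 2.617994 = -0.625000
ω = Δθ/dt = -0.625000/0.5 = -1.2500
R = −Δy/(cos θ' − cos θ) = 1.4000
v = R·ω = 1.4000·-1.2500 = -1.7500

v = -1.7500, ω = -1.2500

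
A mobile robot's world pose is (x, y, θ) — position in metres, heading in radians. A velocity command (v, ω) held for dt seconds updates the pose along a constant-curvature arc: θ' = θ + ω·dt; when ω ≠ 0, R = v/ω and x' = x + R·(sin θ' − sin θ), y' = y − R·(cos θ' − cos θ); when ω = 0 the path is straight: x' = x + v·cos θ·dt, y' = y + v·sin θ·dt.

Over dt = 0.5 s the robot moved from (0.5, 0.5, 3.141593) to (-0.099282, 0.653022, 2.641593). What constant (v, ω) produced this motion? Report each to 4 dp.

Δθ = 2.641593 − 3.141593 = -0.500000
ω = Δθ/dt = -0.500000/0.5 = -1.0000
R = Δx/(sin θ' − sin θ) = -1.2500
v = R·ω = -1.2500·-1.0000 = 1.2500

v = 1.2500, ω = -1.0000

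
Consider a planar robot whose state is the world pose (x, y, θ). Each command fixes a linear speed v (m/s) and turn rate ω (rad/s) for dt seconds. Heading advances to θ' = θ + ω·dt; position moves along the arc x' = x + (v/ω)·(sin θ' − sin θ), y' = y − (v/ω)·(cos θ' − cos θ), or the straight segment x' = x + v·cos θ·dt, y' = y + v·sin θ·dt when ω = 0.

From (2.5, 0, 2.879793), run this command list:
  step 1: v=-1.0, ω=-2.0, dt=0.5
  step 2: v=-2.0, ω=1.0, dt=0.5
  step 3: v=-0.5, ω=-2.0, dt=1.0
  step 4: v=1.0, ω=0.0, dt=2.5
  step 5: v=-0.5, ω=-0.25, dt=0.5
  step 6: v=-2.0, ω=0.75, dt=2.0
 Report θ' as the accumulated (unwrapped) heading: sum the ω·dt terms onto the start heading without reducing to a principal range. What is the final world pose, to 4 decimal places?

(3.4268, -3.8026, 1.7548)

step 1: θ'=1.8798 (R=0.5000) → pose (2.8469, -0.3309, 1.8798)
step 2: θ'=2.3798 (R=-2.0000) → pose (3.3717, -1.1699, 2.3798)
step 3: θ'=0.3798 (R=0.2500) → pose (3.2919, -1.5830, 0.3798)
step 4: θ'=0.3798 (straight) → pose (5.6137, -0.6562, 0.3798)
step 5: θ'=0.2548 (R=2.0000) → pose (5.3764, -0.7341, 0.2548)
step 6: θ'=1.7548 (R=-2.6667) → pose (3.4268, -3.8026, 1.7548)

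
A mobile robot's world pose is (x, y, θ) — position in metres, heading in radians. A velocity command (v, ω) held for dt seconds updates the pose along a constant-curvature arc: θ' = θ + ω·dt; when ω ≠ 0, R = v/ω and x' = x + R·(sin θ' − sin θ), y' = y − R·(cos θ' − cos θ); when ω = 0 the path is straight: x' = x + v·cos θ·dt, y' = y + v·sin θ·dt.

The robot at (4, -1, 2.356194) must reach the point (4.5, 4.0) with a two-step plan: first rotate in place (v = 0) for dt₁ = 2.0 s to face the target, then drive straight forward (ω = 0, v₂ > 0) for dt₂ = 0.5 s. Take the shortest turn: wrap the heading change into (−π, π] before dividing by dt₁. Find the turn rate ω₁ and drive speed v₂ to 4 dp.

ω₁ = -0.4425, v₂ = 10.0499

heading to target = atan2(4−-1, 4.5−4) = 1.4711
Δθ = wrap(1.4711 − 2.3562) = -0.8851; ω₁ = Δθ/dt₁ = -0.4425
distance = √((4.5−4)² + (4−-1)²) = 5.0249; v₂ = distance/dt₂ = 10.0499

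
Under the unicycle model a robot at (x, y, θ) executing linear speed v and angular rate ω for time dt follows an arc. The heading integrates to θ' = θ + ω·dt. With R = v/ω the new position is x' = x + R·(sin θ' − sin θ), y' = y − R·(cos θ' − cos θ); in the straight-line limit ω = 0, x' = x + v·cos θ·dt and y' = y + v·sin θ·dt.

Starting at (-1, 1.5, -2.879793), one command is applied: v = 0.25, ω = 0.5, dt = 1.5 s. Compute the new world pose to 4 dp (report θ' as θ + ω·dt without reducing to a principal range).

(-1.2945, 1.2822, -2.1298)

θ' = -2.8798 + 0.5·1.5 = -2.1298
R = v/ω = 0.25/0.5 = 0.5000
x' = -1 + 0.5000·(sin -2.1298 − sin -2.8798) = -1.2945
y' = 1.5 − 0.5000·(cos -2.1298 − cos -2.8798) = 1.2822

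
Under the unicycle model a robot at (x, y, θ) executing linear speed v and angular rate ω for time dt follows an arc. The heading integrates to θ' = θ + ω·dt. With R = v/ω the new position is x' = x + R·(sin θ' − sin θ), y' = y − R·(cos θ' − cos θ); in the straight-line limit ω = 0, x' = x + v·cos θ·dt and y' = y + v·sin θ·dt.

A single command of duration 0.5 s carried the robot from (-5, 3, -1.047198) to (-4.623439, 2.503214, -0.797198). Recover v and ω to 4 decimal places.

v = 1.2500, ω = 0.5000

Δθ = -0.797198 − -1.047198 = 0.250000
ω = Δθ/dt = 0.250000/0.5 = 0.5000
R = −Δy/(cos θ' − cos θ) = 2.5000
v = R·ω = 2.5000·0.5000 = 1.2500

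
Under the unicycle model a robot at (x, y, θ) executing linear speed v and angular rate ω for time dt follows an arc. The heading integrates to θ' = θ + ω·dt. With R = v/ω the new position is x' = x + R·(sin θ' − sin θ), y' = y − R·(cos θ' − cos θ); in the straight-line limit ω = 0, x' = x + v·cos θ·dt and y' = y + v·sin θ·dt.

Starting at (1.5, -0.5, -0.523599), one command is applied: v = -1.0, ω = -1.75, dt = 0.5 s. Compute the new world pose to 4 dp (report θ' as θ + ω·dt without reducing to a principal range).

θ' = -0.5236 + -1.75·0.5 = -1.3986
R = v/ω = -1.0/-1.75 = 0.5714
x' = 1.5 + 0.5714·(sin -1.3986 − sin -0.5236) = 1.2227
y' = -0.5 − 0.5714·(cos -1.3986 − cos -0.5236) = -0.1030

(1.2227, -0.1030, -1.3986)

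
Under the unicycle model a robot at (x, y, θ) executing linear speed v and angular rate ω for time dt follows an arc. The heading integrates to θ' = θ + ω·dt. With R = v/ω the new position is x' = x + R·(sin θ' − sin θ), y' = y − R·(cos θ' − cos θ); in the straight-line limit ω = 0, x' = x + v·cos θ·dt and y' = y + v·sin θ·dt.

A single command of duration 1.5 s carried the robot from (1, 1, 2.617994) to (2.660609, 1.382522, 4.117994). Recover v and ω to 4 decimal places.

v = -1.2500, ω = 1.0000

Δθ = 4.117994 − 2.617994 = 1.500000
ω = Δθ/dt = 1.500000/1.5 = 1.0000
R = Δx/(sin θ' − sin θ) = -1.2500
v = R·ω = -1.2500·1.0000 = -1.2500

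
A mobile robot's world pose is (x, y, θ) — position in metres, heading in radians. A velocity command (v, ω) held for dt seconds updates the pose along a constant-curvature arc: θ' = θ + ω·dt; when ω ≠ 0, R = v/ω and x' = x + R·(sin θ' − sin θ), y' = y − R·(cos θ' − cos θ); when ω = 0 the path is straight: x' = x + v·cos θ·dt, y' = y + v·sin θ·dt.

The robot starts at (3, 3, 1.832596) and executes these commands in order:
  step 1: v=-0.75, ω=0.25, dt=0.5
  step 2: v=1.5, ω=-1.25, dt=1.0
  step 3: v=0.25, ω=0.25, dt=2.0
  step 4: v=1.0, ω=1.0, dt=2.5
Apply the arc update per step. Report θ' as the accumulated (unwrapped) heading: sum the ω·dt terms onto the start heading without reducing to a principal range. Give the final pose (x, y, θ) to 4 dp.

(2.2645, 5.6133, 3.7076)

step 1: θ'=1.9576 (R=-3.0000) → pose (3.1194, 2.6448, 1.9576)
step 2: θ'=0.7076 (R=-1.2000) → pose (3.4507, 4.0094, 0.7076)
step 3: θ'=1.2076 (R=1.0000) → pose (3.7355, 4.4140, 1.2076)
step 4: θ'=3.7076 (R=1.0000) → pose (2.2645, 5.6133, 3.7076)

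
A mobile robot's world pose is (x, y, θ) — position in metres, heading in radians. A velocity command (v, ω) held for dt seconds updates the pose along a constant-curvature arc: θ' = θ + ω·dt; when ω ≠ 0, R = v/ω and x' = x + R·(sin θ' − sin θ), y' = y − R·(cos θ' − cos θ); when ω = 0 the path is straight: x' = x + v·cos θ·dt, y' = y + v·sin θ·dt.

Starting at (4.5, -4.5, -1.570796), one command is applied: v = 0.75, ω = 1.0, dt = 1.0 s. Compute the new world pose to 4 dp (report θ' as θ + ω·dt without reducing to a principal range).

(4.8448, -5.1311, -0.5708)

θ' = -1.5708 + 1.0·1.0 = -0.5708
R = v/ω = 0.75/1.0 = 0.7500
x' = 4.5 + 0.7500·(sin -0.5708 − sin -1.5708) = 4.8448
y' = -4.5 − 0.7500·(cos -0.5708 − cos -1.5708) = -5.1311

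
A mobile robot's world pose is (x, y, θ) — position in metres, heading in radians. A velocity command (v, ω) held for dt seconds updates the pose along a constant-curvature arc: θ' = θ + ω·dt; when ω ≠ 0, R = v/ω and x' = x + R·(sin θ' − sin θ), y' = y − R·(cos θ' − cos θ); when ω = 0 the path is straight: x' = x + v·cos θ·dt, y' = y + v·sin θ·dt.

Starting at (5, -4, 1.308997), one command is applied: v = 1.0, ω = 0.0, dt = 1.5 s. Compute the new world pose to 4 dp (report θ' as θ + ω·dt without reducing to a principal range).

(5.3882, -2.5511, 1.3090)

θ' = 1.3090 + 0.0·1.5 = 1.3090
ω = 0 → straight: x' = 5 + 1.0·cos(1.3090)·1.5 = 5.3882
y' = -4 + 1.0·sin(1.3090)·1.5 = -2.5511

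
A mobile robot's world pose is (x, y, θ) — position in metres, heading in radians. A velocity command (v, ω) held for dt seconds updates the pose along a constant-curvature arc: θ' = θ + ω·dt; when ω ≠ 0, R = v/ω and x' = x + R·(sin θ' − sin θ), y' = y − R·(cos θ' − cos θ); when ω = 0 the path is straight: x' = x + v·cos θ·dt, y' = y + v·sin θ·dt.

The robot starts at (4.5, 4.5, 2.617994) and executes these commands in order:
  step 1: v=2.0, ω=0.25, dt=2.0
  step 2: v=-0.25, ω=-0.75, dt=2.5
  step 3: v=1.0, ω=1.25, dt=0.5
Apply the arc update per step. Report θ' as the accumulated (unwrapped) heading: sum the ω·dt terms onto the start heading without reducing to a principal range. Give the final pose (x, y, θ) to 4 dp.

step 1: θ'=3.1180 (R=8.0000) → pose (0.6888, 5.5696, 3.1180)
step 2: θ'=1.2430 (R=0.3333) → pose (0.9965, 5.1290, 1.2430)
step 3: θ'=1.8680 (R=0.8000) → pose (1.0040, 5.6209, 1.8680)

(1.0040, 5.6209, 1.8680)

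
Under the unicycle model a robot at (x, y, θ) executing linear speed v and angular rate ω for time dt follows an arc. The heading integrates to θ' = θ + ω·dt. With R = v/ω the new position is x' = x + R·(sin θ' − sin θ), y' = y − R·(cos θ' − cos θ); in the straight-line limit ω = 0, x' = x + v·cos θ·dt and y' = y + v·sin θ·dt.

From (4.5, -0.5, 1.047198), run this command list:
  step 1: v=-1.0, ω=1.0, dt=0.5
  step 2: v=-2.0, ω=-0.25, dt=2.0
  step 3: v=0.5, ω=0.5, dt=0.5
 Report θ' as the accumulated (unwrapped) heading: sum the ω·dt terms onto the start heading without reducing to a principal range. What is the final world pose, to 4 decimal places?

(3.3935, -4.5578, 1.2972)

step 1: θ'=1.5472 (R=-1.0000) → pose (4.3663, -0.9764, 1.5472)
step 2: θ'=1.0472 (R=8.0000) → pose (3.2967, -4.7876, 1.0472)
step 3: θ'=1.2972 (R=1.0000) → pose (3.3935, -4.5578, 1.2972)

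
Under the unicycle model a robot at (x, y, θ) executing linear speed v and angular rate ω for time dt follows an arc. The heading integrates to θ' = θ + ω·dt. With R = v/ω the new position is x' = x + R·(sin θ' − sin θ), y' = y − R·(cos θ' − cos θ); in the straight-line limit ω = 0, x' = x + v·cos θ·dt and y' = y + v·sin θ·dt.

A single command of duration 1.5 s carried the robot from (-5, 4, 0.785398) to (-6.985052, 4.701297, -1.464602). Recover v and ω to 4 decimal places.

v = -1.7500, ω = -1.5000

Δθ = -1.464602 − 0.785398 = -2.250000
ω = Δθ/dt = -2.250000/1.5 = -1.5000
R = Δx/(sin θ' − sin θ) = 1.1667
v = R·ω = 1.1667·-1.5000 = -1.7500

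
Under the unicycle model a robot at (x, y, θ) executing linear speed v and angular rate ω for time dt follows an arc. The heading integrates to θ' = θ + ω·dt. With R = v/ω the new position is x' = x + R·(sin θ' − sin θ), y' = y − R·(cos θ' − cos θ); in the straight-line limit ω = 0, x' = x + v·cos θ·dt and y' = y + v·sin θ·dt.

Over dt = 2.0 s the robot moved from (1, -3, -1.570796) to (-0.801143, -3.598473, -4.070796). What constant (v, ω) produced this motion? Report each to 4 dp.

Δθ = -4.070796 − -1.570796 = -2.500000
ω = Δθ/dt = -2.500000/2.0 = -1.2500
R = Δx/(sin θ' − sin θ) = -1.0000
v = R·ω = -1.0000·-1.2500 = 1.2500

v = 1.2500, ω = -1.2500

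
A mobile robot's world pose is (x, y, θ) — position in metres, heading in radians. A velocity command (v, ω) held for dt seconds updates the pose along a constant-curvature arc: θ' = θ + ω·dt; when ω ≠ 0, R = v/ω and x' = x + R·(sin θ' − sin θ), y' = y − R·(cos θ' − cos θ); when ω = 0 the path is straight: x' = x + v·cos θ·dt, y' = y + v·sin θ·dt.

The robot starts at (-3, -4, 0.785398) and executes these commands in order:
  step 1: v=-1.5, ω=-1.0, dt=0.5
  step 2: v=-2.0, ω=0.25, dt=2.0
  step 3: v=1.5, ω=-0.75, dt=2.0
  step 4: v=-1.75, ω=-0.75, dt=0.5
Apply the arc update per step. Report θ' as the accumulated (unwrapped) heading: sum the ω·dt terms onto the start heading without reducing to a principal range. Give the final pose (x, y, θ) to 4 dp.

step 1: θ'=0.2854 (R=1.5000) → pose (-3.6384, -4.3787, 0.2854)
step 2: θ'=0.7854 (R=-8.0000) → pose (-7.0429, -6.3982, 0.7854)
step 3: θ'=-0.7146 (R=-2.0000) → pose (-4.3180, -6.3017, -0.7146)
step 4: θ'=-1.0896 (R=2.3333) → pose (-4.8573, -5.6192, -1.0896)

(-4.8573, -5.6192, -1.0896)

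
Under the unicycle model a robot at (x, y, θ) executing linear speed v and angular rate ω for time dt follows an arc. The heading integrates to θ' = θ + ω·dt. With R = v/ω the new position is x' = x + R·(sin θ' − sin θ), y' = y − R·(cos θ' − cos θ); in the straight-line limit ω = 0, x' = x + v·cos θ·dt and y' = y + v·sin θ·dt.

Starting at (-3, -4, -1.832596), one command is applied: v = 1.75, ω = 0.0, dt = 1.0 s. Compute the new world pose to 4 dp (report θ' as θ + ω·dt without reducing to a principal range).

θ' = -1.8326 + 0.0·1.0 = -1.8326
ω = 0 → straight: x' = -3 + 1.75·cos(-1.8326)·1.0 = -3.4529
y' = -4 + 1.75·sin(-1.8326)·1.0 = -5.6904

(-3.4529, -5.6904, -1.8326)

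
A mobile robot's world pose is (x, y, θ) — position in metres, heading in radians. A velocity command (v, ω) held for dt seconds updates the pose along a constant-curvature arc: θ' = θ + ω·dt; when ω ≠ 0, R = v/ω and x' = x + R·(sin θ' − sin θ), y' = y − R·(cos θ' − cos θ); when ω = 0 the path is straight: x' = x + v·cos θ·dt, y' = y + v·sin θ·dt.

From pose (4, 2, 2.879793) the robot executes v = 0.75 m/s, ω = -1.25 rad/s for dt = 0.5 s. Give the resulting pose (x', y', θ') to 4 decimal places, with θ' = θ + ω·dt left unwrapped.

(3.6903, 2.2004, 2.2548)

θ' = 2.8798 + -1.25·0.5 = 2.2548
R = v/ω = 0.75/-1.25 = -0.6000
x' = 4 + -0.6000·(sin 2.2548 − sin 2.8798) = 3.6903
y' = 2 − -0.6000·(cos 2.2548 − cos 2.8798) = 2.2004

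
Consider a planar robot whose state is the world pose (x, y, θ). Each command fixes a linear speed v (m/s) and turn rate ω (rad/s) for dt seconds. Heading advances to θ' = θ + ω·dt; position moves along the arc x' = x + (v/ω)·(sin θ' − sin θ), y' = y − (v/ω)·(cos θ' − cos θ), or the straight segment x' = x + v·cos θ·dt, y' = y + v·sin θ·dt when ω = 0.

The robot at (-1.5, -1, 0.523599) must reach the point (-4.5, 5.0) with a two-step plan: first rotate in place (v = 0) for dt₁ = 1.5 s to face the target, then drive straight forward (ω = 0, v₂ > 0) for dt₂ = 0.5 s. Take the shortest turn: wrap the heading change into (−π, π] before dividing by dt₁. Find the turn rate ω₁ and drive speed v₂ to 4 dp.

ω₁ = 1.0072, v₂ = 13.4164

heading to target = atan2(5−-1, -4.5−-1.5) = 2.0344
Δθ = wrap(2.0344 − 0.5236) = 1.5108; ω₁ = Δθ/dt₁ = 1.0072
distance = √((-4.5−-1.5)² + (5−-1)²) = 6.7082; v₂ = distance/dt₂ = 13.4164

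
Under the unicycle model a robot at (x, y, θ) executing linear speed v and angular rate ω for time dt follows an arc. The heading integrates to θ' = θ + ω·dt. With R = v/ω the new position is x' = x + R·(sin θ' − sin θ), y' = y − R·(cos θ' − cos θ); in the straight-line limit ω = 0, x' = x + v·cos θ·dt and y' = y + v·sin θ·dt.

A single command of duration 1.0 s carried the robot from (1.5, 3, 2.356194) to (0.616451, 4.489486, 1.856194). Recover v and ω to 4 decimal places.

Δθ = 1.856194 − 2.356194 = -0.500000
ω = Δθ/dt = -0.500000/1.0 = -0.5000
R = −Δy/(cos θ' − cos θ) = -3.5000
v = R·ω = -3.5000·-0.5000 = 1.7500

v = 1.7500, ω = -0.5000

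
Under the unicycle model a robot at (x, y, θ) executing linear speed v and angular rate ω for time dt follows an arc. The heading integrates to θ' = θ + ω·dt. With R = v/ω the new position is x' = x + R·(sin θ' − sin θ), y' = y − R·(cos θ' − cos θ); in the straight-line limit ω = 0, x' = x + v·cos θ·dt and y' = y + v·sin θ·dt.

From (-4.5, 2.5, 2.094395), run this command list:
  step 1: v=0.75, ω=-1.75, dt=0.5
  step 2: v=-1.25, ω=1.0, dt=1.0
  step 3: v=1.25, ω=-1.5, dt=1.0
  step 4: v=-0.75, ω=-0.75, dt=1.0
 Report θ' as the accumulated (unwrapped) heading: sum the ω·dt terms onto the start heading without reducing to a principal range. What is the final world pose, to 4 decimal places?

step 1: θ'=1.2194 (R=-0.4286) → pose (-4.5312, 2.8618, 1.2194)
step 2: θ'=2.2194 (R=-1.2500) → pose (-4.3538, 1.6765, 2.2194)
step 3: θ'=0.7194 (R=-0.8333) → pose (-4.2388, 2.8067, 0.7194)
step 4: θ'=-0.0306 (R=1.0000) → pose (-4.9283, 2.5594, -0.0306)

(-4.9283, 2.5594, -0.0306)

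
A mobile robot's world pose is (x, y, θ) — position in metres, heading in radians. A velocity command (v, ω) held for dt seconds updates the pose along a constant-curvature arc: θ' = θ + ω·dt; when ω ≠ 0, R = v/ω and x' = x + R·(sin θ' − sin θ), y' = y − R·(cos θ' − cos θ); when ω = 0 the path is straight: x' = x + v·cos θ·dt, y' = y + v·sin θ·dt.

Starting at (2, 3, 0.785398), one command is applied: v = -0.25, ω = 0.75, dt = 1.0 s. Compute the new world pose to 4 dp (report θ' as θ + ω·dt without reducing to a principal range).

(1.9026, 2.7761, 1.5354)

θ' = 0.7854 + 0.75·1.0 = 1.5354
R = v/ω = -0.25/0.75 = -0.3333
x' = 2 + -0.3333·(sin 1.5354 − sin 0.7854) = 1.9026
y' = 3 − -0.3333·(cos 1.5354 − cos 0.7854) = 2.7761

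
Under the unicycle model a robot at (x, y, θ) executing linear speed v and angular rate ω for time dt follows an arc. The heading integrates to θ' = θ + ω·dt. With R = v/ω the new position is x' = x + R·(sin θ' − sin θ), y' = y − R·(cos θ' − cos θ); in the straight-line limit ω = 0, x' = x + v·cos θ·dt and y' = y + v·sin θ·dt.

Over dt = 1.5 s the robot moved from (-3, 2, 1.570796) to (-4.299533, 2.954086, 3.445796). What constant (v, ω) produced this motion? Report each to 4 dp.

Δθ = 3.445796 − 1.570796 = 1.875000
ω = Δθ/dt = 1.875000/1.5 = 1.2500
R = Δx/(sin θ' − sin θ) = 1.0000
v = R·ω = 1.0000·1.2500 = 1.2500

v = 1.2500, ω = 1.2500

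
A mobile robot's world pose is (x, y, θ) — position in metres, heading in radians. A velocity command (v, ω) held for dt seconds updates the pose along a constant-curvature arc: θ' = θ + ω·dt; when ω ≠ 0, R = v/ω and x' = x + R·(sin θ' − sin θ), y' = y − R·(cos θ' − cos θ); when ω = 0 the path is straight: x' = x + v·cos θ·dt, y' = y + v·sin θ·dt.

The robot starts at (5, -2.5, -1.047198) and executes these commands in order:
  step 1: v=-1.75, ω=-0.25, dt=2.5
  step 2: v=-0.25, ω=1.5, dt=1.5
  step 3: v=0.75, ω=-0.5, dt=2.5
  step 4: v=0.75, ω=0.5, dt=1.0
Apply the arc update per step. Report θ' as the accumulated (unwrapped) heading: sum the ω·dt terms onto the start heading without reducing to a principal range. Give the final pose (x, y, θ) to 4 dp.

(6.2717, 1.4781, -0.1722)

step 1: θ'=-1.6722 (R=7.0000) → pose (4.0981, 1.7086, -1.6722)
step 2: θ'=0.5778 (R=-0.1667) → pose (3.8413, 1.8651, 0.5778)
step 3: θ'=-0.6722 (R=-1.5000) → pose (5.5946, 1.7823, -0.6722)
step 4: θ'=-0.1722 (R=1.5000) → pose (6.2717, 1.4781, -0.1722)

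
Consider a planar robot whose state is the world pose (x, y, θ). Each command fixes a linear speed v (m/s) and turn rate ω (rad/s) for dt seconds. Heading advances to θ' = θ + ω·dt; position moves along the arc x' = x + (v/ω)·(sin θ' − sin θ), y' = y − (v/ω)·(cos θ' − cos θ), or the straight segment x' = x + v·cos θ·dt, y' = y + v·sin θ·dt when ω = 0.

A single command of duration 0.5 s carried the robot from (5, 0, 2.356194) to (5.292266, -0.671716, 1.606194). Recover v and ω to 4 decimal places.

v = -1.5000, ω = -1.5000

Δθ = 1.606194 − 2.356194 = -0.750000
ω = Δθ/dt = -0.750000/0.5 = -1.5000
R = −Δy/(cos θ' − cos θ) = 1.0000
v = R·ω = 1.0000·-1.5000 = -1.5000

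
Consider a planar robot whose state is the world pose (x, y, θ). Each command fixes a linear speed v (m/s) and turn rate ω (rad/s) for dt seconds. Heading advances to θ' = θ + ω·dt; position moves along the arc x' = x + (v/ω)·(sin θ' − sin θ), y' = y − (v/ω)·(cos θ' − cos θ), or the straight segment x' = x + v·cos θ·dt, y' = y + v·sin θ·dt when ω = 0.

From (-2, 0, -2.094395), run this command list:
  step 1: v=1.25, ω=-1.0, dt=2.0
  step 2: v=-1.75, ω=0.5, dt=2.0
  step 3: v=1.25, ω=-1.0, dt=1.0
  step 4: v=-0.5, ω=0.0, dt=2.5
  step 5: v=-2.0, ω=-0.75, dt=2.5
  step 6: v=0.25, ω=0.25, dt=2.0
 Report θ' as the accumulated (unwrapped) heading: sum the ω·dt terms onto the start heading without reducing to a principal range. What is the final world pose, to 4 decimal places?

step 1: θ'=-4.0944 (R=-1.2500) → pose (-4.1013, -0.0993, -4.0944)
step 2: θ'=-3.0944 (R=-3.5000) → pose (-1.0836, -1.5674, -3.0944)
step 3: θ'=-4.0944 (R=-1.2500) → pose (-2.1613, -1.0431, -4.0944)
step 4: θ'=-4.0944 (straight) → pose (-1.4371, -2.0619, -4.0944)
step 5: θ'=-5.9694 (R=2.6667) → pose (-2.7874, -6.1434, -5.9694)
step 6: θ'=-5.4694 (R=1.0000) → pose (-2.3692, -5.8790, -5.4694)

(-2.3692, -5.8790, -5.4694)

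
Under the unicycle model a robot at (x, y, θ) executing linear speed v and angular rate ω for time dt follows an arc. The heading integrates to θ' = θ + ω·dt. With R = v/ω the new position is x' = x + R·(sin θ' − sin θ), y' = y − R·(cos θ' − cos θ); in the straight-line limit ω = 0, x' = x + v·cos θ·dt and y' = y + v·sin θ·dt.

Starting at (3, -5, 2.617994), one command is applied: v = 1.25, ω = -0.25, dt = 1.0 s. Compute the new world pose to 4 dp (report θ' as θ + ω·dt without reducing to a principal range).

θ' = 2.6180 + -0.25·1.0 = 2.3680
R = v/ω = 1.25/-0.25 = -5.0000
x' = 3 + -5.0000·(sin 2.3680 − sin 2.6180) = 2.0064
y' = -5 − -5.0000·(cos 2.3680 − cos 2.6180) = -4.2469

(2.0064, -4.2469, 2.3680)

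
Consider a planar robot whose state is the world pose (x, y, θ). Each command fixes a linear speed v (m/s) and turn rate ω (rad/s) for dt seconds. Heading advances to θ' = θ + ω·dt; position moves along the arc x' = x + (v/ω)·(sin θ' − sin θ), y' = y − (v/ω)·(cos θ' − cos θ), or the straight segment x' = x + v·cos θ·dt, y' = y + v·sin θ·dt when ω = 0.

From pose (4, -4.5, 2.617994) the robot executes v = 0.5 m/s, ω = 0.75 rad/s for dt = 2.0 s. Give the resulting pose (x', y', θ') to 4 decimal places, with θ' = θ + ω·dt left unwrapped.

θ' = 2.6180 + 0.75·2.0 = 4.1180
R = v/ω = 0.5/0.75 = 0.6667
x' = 4 + 0.6667·(sin 4.1180 − sin 2.6180) = 3.1143
y' = -4.5 − 0.6667·(cos 4.1180 − cos 2.6180) = -4.7040

(3.1143, -4.7040, 4.1180)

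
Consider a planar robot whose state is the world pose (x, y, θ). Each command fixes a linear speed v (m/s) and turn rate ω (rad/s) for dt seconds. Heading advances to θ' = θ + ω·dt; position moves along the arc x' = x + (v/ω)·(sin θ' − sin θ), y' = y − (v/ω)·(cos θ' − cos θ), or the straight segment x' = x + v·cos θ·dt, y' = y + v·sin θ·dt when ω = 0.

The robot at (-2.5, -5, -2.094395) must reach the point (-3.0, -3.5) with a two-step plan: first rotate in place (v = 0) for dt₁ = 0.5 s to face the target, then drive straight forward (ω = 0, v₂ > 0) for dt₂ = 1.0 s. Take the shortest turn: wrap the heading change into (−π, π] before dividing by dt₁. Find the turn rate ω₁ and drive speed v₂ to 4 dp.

heading to target = atan2(-3.5−-5, -3−-2.5) = 1.8925
Δθ = wrap(1.8925 − -2.0944) = -2.2962; ω₁ = Δθ/dt₁ = -4.5925
distance = √((-3−-2.5)² + (-3.5−-5)²) = 1.5811; v₂ = distance/dt₂ = 1.5811

ω₁ = -4.5925, v₂ = 1.5811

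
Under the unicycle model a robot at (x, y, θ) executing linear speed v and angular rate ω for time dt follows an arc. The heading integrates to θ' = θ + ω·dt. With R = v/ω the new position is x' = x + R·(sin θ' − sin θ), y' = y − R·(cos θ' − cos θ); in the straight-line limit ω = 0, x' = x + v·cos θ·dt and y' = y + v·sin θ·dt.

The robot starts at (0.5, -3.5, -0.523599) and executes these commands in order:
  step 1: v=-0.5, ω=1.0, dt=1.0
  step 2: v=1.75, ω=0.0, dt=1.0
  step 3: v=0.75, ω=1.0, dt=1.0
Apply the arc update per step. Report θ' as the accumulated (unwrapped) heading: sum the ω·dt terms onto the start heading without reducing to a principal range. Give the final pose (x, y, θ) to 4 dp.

(1.9786, -2.0904, 1.4764)

step 1: θ'=0.4764 (R=-0.5000) → pose (0.0207, -3.4887, 0.4764)
step 2: θ'=0.4764 (straight) → pose (1.5758, -2.6862, 0.4764)
step 3: θ'=1.4764 (R=0.7500) → pose (1.9786, -2.0904, 1.4764)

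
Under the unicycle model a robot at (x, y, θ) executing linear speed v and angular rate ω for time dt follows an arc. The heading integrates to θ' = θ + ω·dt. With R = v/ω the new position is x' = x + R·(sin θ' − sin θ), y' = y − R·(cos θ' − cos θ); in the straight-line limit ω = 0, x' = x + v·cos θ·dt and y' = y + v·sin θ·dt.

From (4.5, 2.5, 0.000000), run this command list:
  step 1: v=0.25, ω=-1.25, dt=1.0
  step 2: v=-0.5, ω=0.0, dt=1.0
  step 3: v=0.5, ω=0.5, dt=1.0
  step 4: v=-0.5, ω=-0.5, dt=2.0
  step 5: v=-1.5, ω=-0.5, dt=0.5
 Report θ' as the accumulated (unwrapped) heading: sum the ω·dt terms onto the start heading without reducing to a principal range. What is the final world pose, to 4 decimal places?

(4.7212, 4.0448, -2.0000)

step 1: θ'=-1.2500 (R=-0.2000) → pose (4.6898, 2.3631, -1.2500)
step 2: θ'=-1.2500 (straight) → pose (4.5321, 2.8376, -1.2500)
step 3: θ'=-0.7500 (R=1.0000) → pose (4.7995, 2.4212, -0.7500)
step 4: θ'=-1.7500 (R=1.0000) → pose (4.4971, 3.3311, -1.7500)
step 5: θ'=-2.0000 (R=3.0000) → pose (4.7212, 4.0448, -2.0000)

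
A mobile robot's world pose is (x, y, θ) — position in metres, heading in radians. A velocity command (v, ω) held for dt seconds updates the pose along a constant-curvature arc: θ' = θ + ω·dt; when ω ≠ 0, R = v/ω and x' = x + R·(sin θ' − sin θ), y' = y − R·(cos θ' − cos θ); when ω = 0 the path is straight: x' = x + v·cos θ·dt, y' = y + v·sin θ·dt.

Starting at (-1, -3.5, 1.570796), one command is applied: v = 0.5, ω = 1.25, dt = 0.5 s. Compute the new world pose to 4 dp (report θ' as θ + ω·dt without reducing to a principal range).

(-1.0756, -3.2660, 2.1958)

θ' = 1.5708 + 1.25·0.5 = 2.1958
R = v/ω = 0.5/1.25 = 0.4000
x' = -1 + 0.4000·(sin 2.1958 − sin 1.5708) = -1.0756
y' = -3.5 − 0.4000·(cos 2.1958 − cos 1.5708) = -3.2660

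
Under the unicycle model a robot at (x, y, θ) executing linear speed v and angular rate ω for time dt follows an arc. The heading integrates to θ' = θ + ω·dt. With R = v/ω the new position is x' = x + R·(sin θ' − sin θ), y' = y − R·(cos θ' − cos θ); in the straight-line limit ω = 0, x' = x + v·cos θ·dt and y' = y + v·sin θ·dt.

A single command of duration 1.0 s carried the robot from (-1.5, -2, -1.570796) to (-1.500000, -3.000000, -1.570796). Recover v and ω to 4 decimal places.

Δθ = -1.570796 − -1.570796 = 0.000000
ω = Δθ/dt = 0.000000/1.0 = 0.0000
ω = 0 → v = (Δx·cos θ + Δy·sin θ)/dt = 1.0000

v = 1.0000, ω = 0.0000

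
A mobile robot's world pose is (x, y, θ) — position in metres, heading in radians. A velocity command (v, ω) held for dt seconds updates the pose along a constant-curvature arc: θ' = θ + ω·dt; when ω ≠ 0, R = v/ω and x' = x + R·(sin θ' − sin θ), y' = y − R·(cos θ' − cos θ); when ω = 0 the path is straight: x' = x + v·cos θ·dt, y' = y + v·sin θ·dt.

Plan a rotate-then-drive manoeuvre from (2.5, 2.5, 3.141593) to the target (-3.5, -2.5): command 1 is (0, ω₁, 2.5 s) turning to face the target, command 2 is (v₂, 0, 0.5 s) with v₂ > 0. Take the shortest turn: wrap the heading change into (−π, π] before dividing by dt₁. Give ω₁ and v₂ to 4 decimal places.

ω₁ = 0.2779, v₂ = 15.6205

heading to target = atan2(-2.5−2.5, -3.5−2.5) = -2.4469
Δθ = wrap(-2.4469 − 3.1416) = 0.6947; ω₁ = Δθ/dt₁ = 0.2779
distance = √((-3.5−2.5)² + (-2.5−2.5)²) = 7.8102; v₂ = distance/dt₂ = 15.6205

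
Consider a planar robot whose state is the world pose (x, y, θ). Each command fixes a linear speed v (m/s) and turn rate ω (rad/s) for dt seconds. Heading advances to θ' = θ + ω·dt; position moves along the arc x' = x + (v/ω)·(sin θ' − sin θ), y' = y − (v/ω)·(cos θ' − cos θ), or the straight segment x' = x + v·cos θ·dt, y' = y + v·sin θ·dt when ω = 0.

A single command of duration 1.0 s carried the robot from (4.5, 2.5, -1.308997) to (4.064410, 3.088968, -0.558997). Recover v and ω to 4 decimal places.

Δθ = -0.558997 − -1.308997 = 0.750000
ω = Δθ/dt = 0.750000/1.0 = 0.7500
R = −Δy/(cos θ' − cos θ) = -1.0000
v = R·ω = -1.0000·0.7500 = -0.7500

v = -0.7500, ω = 0.7500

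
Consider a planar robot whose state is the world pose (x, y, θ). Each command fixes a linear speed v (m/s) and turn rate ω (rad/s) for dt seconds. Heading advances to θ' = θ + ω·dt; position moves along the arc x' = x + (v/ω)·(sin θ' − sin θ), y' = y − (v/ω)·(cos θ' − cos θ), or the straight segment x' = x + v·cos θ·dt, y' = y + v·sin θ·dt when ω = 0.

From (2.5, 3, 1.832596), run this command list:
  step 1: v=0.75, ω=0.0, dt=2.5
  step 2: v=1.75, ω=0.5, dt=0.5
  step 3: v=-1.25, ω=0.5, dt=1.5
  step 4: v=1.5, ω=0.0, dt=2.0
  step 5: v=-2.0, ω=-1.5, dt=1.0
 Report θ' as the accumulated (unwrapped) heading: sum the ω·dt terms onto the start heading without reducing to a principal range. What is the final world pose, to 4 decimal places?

(1.1372, 3.7896, 1.3326)

step 1: θ'=1.8326 (straight) → pose (2.0147, 4.8111, 1.8326)
step 2: θ'=2.0826 (R=3.5000) → pose (1.6855, 5.6194, 2.0826)
step 3: θ'=2.8326 (R=-2.5000) → pose (3.1049, 4.4621, 2.8326)
step 4: θ'=2.8326 (straight) → pose (0.2470, 5.3744, 2.8326)
step 5: θ'=1.3326 (R=1.3333) → pose (1.1372, 3.7896, 1.3326)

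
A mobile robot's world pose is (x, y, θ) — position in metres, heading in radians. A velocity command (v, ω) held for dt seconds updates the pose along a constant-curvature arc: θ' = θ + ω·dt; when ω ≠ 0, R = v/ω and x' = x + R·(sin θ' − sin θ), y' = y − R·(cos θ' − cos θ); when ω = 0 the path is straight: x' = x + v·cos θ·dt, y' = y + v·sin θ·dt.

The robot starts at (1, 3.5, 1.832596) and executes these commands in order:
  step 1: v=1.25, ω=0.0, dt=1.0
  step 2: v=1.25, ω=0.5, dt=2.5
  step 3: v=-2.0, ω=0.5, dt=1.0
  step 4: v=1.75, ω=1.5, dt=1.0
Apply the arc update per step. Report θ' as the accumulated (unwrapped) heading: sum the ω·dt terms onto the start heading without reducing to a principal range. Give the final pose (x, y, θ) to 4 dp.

(-0.2373, 5.4546, 5.0826)

step 1: θ'=1.8326 (straight) → pose (0.6765, 4.7074, 1.8326)
step 2: θ'=3.0826 (R=2.5000) → pose (-1.5909, 6.5560, 3.0826)
step 3: θ'=3.5826 (R=-4.0000) → pose (0.3523, 6.9318, 3.5826)
step 4: θ'=5.0826 (R=1.1667) → pose (-0.2373, 5.4546, 5.0826)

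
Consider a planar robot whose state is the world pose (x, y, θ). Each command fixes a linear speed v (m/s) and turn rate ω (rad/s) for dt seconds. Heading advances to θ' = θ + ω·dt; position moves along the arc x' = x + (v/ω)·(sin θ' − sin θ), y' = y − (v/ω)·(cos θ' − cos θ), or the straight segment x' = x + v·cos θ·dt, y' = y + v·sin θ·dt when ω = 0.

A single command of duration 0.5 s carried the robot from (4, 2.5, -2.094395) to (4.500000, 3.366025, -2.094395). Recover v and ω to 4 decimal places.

Δθ = -2.094395 − -2.094395 = 0.000000
ω = Δθ/dt = 0.000000/0.5 = 0.0000
ω = 0 → v = (Δx·cos θ + Δy·sin θ)/dt = -2.0000

v = -2.0000, ω = 0.0000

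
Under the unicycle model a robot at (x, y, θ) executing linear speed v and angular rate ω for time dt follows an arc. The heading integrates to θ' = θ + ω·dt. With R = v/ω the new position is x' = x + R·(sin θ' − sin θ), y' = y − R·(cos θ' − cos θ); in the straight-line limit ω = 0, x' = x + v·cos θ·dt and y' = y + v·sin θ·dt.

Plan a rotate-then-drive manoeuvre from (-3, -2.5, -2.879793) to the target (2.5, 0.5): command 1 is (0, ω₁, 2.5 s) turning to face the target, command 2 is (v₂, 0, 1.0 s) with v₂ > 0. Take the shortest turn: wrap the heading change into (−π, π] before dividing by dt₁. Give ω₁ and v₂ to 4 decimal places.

ω₁ = -1.1616, v₂ = 6.2650

heading to target = atan2(0.5−-2.5, 2.5−-3) = 0.4993
Δθ = wrap(0.4993 − -2.8798) = -2.9040; ω₁ = Δθ/dt₁ = -1.1616
distance = √((2.5−-3)² + (0.5−-2.5)²) = 6.2650; v₂ = distance/dt₂ = 6.2650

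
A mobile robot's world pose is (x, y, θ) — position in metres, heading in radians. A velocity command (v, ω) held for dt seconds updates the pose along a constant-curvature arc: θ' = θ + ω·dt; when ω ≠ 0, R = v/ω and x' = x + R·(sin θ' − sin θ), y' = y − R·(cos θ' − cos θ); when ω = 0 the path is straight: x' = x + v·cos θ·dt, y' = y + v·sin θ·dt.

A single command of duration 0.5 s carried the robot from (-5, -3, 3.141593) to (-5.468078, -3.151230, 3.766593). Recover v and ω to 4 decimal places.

Δθ = 3.766593 − 3.141593 = 0.625000
ω = Δθ/dt = 0.625000/0.5 = 1.2500
R = Δx/(sin θ' − sin θ) = 0.8000
v = R·ω = 0.8000·1.2500 = 1.0000

v = 1.0000, ω = 1.2500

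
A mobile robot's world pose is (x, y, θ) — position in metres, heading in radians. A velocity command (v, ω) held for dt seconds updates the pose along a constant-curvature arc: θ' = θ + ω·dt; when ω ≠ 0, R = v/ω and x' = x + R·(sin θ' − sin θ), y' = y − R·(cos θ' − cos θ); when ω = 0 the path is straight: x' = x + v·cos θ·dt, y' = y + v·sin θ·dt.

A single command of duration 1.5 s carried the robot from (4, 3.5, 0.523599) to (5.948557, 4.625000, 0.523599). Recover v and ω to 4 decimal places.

Δθ = 0.523599 − 0.523599 = 0.000000
ω = Δθ/dt = 0.000000/1.5 = 0.0000
ω = 0 → v = (Δx·cos θ + Δy·sin θ)/dt = 1.5000

v = 1.5000, ω = 0.0000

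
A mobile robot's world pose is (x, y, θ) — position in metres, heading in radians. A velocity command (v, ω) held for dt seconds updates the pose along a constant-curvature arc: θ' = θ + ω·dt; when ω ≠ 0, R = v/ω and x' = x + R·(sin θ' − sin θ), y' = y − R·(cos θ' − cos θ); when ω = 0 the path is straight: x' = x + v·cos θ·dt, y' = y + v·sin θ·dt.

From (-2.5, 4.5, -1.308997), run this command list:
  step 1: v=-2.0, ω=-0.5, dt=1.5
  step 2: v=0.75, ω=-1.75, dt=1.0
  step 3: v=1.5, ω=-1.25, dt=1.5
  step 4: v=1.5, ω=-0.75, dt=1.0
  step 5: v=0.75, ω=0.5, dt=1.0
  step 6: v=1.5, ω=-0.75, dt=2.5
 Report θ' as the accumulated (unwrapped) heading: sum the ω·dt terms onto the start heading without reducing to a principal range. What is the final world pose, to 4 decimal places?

step 1: θ'=-2.0590 (R=4.0000) → pose (-2.1690, 7.4114, -2.0590)
step 2: θ'=-3.8090 (R=-0.4286) → pose (-2.8128, 7.2758, -3.8090)
step 3: θ'=-5.6840 (R=-1.2000) → pose (-2.7468, 9.2093, -5.6840)
step 4: θ'=-6.4340 (R=-2.0000) → pose (-1.3184, 9.5350, -6.4340)
step 5: θ'=-5.9340 (R=1.5000) → pose (-0.5798, 9.6085, -5.9340)
step 6: θ'=-7.8090 (R=-2.0000) → pose (2.1024, 7.8191, -7.8090)

(2.1024, 7.8191, -7.8090)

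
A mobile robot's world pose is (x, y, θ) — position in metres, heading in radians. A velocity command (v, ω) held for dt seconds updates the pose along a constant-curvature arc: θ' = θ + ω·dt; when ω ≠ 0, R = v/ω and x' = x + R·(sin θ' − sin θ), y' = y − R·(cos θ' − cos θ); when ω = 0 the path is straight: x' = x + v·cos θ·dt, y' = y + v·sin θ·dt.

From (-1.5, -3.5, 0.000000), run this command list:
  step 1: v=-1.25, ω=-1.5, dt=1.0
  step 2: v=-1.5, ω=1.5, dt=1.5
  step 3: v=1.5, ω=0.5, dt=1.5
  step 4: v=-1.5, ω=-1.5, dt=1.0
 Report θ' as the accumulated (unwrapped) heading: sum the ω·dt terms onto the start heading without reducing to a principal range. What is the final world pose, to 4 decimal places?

(-4.0603, -1.0111, 0.0000)

step 1: θ'=-1.5000 (R=0.8333) → pose (-2.3312, -2.7256, -1.5000)
step 2: θ'=0.7500 (R=-1.0000) → pose (-4.0104, -2.0647, 0.7500)
step 3: θ'=1.5000 (R=3.0000) → pose (-3.0628, -0.0818, 1.5000)
step 4: θ'=0.0000 (R=1.0000) → pose (-4.0603, -1.0111, 0.0000)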